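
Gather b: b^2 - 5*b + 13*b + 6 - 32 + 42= b^2 + 8*b + 16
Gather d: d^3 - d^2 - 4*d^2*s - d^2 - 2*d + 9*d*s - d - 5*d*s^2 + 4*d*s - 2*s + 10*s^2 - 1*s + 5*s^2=d^3 + d^2*(-4*s - 2) + d*(-5*s^2 + 13*s - 3) + 15*s^2 - 3*s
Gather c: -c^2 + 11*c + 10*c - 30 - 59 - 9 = -c^2 + 21*c - 98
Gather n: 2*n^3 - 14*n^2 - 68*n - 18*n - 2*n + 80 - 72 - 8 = 2*n^3 - 14*n^2 - 88*n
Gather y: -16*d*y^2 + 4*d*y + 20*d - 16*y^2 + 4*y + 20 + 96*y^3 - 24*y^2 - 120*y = 20*d + 96*y^3 + y^2*(-16*d - 40) + y*(4*d - 116) + 20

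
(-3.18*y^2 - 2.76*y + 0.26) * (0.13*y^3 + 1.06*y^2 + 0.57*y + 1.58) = -0.4134*y^5 - 3.7296*y^4 - 4.7044*y^3 - 6.322*y^2 - 4.2126*y + 0.4108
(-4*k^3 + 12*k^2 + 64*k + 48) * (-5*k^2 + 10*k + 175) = 20*k^5 - 100*k^4 - 900*k^3 + 2500*k^2 + 11680*k + 8400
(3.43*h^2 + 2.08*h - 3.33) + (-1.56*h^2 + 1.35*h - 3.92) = 1.87*h^2 + 3.43*h - 7.25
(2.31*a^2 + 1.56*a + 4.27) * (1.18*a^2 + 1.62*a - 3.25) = 2.7258*a^4 + 5.583*a^3 + 0.0582999999999991*a^2 + 1.8474*a - 13.8775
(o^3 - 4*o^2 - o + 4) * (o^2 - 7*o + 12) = o^5 - 11*o^4 + 39*o^3 - 37*o^2 - 40*o + 48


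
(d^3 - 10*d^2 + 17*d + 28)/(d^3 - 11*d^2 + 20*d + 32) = (d - 7)/(d - 8)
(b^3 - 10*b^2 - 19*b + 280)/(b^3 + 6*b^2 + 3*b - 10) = (b^2 - 15*b + 56)/(b^2 + b - 2)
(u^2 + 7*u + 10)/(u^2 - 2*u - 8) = (u + 5)/(u - 4)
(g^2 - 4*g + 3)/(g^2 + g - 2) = (g - 3)/(g + 2)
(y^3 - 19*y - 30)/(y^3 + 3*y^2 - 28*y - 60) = (y + 3)/(y + 6)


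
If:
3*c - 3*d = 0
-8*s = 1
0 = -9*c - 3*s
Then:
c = 1/24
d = 1/24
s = -1/8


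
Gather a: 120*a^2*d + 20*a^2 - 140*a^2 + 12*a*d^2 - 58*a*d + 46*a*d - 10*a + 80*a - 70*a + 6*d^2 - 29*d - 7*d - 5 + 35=a^2*(120*d - 120) + a*(12*d^2 - 12*d) + 6*d^2 - 36*d + 30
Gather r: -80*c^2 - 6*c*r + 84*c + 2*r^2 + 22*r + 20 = -80*c^2 + 84*c + 2*r^2 + r*(22 - 6*c) + 20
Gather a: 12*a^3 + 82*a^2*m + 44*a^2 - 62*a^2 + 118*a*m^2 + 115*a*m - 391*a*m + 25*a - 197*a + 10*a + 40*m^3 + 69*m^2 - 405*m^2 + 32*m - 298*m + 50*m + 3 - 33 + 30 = 12*a^3 + a^2*(82*m - 18) + a*(118*m^2 - 276*m - 162) + 40*m^3 - 336*m^2 - 216*m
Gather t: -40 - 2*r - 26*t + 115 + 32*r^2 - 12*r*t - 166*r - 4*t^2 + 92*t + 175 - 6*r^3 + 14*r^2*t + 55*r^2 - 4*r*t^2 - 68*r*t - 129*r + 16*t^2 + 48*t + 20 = -6*r^3 + 87*r^2 - 297*r + t^2*(12 - 4*r) + t*(14*r^2 - 80*r + 114) + 270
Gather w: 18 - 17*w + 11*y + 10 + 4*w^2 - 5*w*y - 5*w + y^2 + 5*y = 4*w^2 + w*(-5*y - 22) + y^2 + 16*y + 28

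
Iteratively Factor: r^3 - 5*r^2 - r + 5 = (r + 1)*(r^2 - 6*r + 5) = (r - 1)*(r + 1)*(r - 5)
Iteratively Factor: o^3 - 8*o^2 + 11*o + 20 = (o - 4)*(o^2 - 4*o - 5) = (o - 5)*(o - 4)*(o + 1)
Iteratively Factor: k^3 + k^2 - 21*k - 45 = (k + 3)*(k^2 - 2*k - 15) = (k + 3)^2*(k - 5)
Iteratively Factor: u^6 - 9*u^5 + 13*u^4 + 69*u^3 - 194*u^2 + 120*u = (u - 2)*(u^5 - 7*u^4 - u^3 + 67*u^2 - 60*u) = u*(u - 2)*(u^4 - 7*u^3 - u^2 + 67*u - 60) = u*(u - 2)*(u + 3)*(u^3 - 10*u^2 + 29*u - 20) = u*(u - 4)*(u - 2)*(u + 3)*(u^2 - 6*u + 5) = u*(u - 4)*(u - 2)*(u - 1)*(u + 3)*(u - 5)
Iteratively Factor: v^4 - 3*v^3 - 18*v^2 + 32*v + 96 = (v + 3)*(v^3 - 6*v^2 + 32) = (v + 2)*(v + 3)*(v^2 - 8*v + 16) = (v - 4)*(v + 2)*(v + 3)*(v - 4)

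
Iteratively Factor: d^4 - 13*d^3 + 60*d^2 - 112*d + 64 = (d - 1)*(d^3 - 12*d^2 + 48*d - 64) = (d - 4)*(d - 1)*(d^2 - 8*d + 16) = (d - 4)^2*(d - 1)*(d - 4)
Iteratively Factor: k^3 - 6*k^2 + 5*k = (k - 5)*(k^2 - k) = k*(k - 5)*(k - 1)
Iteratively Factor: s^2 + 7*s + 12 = (s + 3)*(s + 4)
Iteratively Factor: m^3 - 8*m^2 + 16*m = (m)*(m^2 - 8*m + 16) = m*(m - 4)*(m - 4)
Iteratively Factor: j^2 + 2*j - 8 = (j + 4)*(j - 2)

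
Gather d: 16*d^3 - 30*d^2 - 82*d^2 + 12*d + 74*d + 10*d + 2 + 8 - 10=16*d^3 - 112*d^2 + 96*d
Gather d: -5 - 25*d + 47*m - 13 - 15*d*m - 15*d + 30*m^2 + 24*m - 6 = d*(-15*m - 40) + 30*m^2 + 71*m - 24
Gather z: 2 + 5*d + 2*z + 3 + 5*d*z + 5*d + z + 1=10*d + z*(5*d + 3) + 6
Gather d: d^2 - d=d^2 - d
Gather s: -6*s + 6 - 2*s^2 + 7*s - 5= -2*s^2 + s + 1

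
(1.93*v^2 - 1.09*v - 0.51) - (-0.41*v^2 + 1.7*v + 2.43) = 2.34*v^2 - 2.79*v - 2.94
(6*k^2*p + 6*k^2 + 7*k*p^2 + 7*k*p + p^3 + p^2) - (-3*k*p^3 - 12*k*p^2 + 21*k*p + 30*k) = 6*k^2*p + 6*k^2 + 3*k*p^3 + 19*k*p^2 - 14*k*p - 30*k + p^3 + p^2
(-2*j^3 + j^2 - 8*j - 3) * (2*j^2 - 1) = -4*j^5 + 2*j^4 - 14*j^3 - 7*j^2 + 8*j + 3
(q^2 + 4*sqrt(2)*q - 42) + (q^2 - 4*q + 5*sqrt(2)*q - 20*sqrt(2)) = 2*q^2 - 4*q + 9*sqrt(2)*q - 42 - 20*sqrt(2)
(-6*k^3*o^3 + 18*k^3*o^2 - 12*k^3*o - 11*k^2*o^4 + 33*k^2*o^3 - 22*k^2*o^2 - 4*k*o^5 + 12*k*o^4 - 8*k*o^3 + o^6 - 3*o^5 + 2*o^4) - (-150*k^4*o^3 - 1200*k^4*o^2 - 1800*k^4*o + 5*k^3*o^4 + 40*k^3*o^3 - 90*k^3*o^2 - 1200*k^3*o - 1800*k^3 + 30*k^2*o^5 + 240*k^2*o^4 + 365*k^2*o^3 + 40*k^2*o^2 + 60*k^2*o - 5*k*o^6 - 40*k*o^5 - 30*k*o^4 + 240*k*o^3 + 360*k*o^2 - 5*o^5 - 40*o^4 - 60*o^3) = 150*k^4*o^3 + 1200*k^4*o^2 + 1800*k^4*o - 5*k^3*o^4 - 46*k^3*o^3 + 108*k^3*o^2 + 1188*k^3*o + 1800*k^3 - 30*k^2*o^5 - 251*k^2*o^4 - 332*k^2*o^3 - 62*k^2*o^2 - 60*k^2*o + 5*k*o^6 + 36*k*o^5 + 42*k*o^4 - 248*k*o^3 - 360*k*o^2 + o^6 + 2*o^5 + 42*o^4 + 60*o^3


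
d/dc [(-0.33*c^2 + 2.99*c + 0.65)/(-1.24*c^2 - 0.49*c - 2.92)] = (3.8693*c^2 + 3.5392*c - 8.4123)/(1.5376*c^4 + 1.2152*c^3 + 7.4817*c^2 + 2.8616*c + 8.5264)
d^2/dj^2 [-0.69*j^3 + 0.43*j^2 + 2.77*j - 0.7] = 0.86 - 4.14*j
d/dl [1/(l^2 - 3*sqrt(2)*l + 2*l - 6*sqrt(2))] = (-2*l - 2 + 3*sqrt(2))/(l^2 - 3*sqrt(2)*l + 2*l - 6*sqrt(2))^2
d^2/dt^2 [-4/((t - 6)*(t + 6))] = 24*(-t^2 - 12)/(t^6 - 108*t^4 + 3888*t^2 - 46656)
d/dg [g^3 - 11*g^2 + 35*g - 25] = 3*g^2 - 22*g + 35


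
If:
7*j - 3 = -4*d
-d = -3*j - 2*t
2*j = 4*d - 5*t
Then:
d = 33/23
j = -9/23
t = 30/23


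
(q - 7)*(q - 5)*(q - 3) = q^3 - 15*q^2 + 71*q - 105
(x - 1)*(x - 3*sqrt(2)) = x^2 - 3*sqrt(2)*x - x + 3*sqrt(2)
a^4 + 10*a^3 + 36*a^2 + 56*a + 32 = (a + 2)^3*(a + 4)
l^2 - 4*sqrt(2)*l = l*(l - 4*sqrt(2))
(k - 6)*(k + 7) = k^2 + k - 42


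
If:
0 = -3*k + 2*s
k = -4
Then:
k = -4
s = -6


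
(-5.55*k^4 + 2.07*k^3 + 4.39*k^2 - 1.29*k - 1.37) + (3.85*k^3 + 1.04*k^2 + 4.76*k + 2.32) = -5.55*k^4 + 5.92*k^3 + 5.43*k^2 + 3.47*k + 0.95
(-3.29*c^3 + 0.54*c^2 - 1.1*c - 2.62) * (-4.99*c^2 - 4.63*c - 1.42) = 16.4171*c^5 + 12.5381*c^4 + 7.6606*c^3 + 17.4*c^2 + 13.6926*c + 3.7204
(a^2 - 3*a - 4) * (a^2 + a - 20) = a^4 - 2*a^3 - 27*a^2 + 56*a + 80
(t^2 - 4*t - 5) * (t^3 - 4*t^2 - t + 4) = t^5 - 8*t^4 + 10*t^3 + 28*t^2 - 11*t - 20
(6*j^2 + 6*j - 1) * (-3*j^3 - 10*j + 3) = -18*j^5 - 18*j^4 - 57*j^3 - 42*j^2 + 28*j - 3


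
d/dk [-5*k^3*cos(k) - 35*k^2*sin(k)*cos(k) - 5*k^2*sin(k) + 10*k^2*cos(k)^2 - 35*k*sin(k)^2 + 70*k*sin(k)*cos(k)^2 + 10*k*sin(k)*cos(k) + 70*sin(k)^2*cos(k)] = 5*k^3*sin(k) - 10*k^2*sin(2*k) - 20*k^2*cos(k) - 35*k^2*cos(2*k) - 10*k*sin(k) - 70*k*sin(2*k) + 35*k*cos(k)/2 + 20*k*cos(2*k) + 105*k*cos(3*k)/2 + 10*k + 5*sin(2*k) + 70*sin(3*k) + 35*cos(2*k)/2 - 35/2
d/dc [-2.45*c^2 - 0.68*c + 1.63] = -4.9*c - 0.68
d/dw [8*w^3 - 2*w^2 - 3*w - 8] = 24*w^2 - 4*w - 3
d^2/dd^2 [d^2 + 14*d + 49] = 2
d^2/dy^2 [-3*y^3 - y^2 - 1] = -18*y - 2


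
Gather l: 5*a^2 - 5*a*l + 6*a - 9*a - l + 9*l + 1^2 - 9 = 5*a^2 - 3*a + l*(8 - 5*a) - 8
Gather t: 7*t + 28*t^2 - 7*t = 28*t^2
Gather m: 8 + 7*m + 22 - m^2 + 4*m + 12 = -m^2 + 11*m + 42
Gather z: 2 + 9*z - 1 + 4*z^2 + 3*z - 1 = 4*z^2 + 12*z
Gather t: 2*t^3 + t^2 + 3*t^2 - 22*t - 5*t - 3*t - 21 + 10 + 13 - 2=2*t^3 + 4*t^2 - 30*t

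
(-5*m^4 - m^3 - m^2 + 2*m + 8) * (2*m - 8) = -10*m^5 + 38*m^4 + 6*m^3 + 12*m^2 - 64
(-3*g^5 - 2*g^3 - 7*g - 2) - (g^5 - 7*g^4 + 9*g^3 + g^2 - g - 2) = -4*g^5 + 7*g^4 - 11*g^3 - g^2 - 6*g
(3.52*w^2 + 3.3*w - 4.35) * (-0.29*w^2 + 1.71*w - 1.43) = -1.0208*w^4 + 5.0622*w^3 + 1.8709*w^2 - 12.1575*w + 6.2205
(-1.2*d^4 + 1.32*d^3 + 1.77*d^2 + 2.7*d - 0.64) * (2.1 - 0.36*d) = 0.432*d^5 - 2.9952*d^4 + 2.1348*d^3 + 2.745*d^2 + 5.9004*d - 1.344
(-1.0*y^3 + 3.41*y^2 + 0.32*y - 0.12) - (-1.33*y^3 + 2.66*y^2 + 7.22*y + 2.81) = 0.33*y^3 + 0.75*y^2 - 6.9*y - 2.93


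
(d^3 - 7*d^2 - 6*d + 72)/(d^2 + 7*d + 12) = (d^2 - 10*d + 24)/(d + 4)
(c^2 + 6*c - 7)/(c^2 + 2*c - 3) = (c + 7)/(c + 3)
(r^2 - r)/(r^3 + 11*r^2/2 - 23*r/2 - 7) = 2*r*(r - 1)/(2*r^3 + 11*r^2 - 23*r - 14)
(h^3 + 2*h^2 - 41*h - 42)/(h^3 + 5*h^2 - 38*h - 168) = (h + 1)/(h + 4)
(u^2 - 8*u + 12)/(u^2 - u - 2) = (u - 6)/(u + 1)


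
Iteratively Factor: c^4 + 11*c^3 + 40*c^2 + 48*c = (c + 4)*(c^3 + 7*c^2 + 12*c) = (c + 3)*(c + 4)*(c^2 + 4*c) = (c + 3)*(c + 4)^2*(c)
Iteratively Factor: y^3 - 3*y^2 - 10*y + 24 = (y - 2)*(y^2 - y - 12) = (y - 4)*(y - 2)*(y + 3)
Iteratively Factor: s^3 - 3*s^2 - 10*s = (s)*(s^2 - 3*s - 10) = s*(s + 2)*(s - 5)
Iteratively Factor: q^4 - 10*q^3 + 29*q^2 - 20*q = (q - 4)*(q^3 - 6*q^2 + 5*q) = (q - 4)*(q - 1)*(q^2 - 5*q) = q*(q - 4)*(q - 1)*(q - 5)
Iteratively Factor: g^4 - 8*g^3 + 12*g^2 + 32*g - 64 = (g - 4)*(g^3 - 4*g^2 - 4*g + 16) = (g - 4)^2*(g^2 - 4) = (g - 4)^2*(g + 2)*(g - 2)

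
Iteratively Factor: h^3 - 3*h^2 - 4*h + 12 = (h - 2)*(h^2 - h - 6) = (h - 2)*(h + 2)*(h - 3)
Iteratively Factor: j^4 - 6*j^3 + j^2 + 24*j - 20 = (j - 5)*(j^3 - j^2 - 4*j + 4) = (j - 5)*(j - 2)*(j^2 + j - 2) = (j - 5)*(j - 2)*(j + 2)*(j - 1)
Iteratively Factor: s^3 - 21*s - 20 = (s + 1)*(s^2 - s - 20) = (s + 1)*(s + 4)*(s - 5)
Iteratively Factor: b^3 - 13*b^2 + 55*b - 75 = (b - 5)*(b^2 - 8*b + 15) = (b - 5)^2*(b - 3)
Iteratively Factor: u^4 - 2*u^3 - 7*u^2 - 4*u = (u + 1)*(u^3 - 3*u^2 - 4*u) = (u - 4)*(u + 1)*(u^2 + u) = (u - 4)*(u + 1)^2*(u)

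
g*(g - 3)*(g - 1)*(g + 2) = g^4 - 2*g^3 - 5*g^2 + 6*g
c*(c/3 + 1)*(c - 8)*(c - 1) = c^4/3 - 2*c^3 - 19*c^2/3 + 8*c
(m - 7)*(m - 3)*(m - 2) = m^3 - 12*m^2 + 41*m - 42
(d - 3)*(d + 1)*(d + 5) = d^3 + 3*d^2 - 13*d - 15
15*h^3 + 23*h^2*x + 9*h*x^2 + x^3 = (h + x)*(3*h + x)*(5*h + x)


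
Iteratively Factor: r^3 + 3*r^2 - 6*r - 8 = (r + 4)*(r^2 - r - 2) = (r + 1)*(r + 4)*(r - 2)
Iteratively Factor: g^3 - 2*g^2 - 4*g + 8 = (g - 2)*(g^2 - 4) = (g - 2)*(g + 2)*(g - 2)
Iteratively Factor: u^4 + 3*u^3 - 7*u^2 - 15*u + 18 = (u + 3)*(u^3 - 7*u + 6) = (u - 2)*(u + 3)*(u^2 + 2*u - 3) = (u - 2)*(u - 1)*(u + 3)*(u + 3)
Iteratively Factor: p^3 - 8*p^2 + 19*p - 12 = (p - 1)*(p^2 - 7*p + 12) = (p - 3)*(p - 1)*(p - 4)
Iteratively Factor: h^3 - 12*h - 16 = (h + 2)*(h^2 - 2*h - 8) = (h - 4)*(h + 2)*(h + 2)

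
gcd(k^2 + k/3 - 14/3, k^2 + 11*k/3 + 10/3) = 1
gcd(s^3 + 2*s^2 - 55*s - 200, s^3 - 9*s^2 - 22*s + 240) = s^2 - 3*s - 40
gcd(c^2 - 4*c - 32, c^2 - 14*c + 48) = c - 8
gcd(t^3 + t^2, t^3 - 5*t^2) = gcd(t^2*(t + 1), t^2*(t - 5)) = t^2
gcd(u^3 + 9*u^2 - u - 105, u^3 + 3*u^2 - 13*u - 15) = u^2 + 2*u - 15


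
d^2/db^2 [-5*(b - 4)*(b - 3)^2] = 100 - 30*b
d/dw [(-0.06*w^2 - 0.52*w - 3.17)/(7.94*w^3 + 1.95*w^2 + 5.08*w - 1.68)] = (0.4764*w^4 + 8.2576*w^3 + 76.2186*w^2 + 12.5646*w + 16.9772)/(63.0436*w^6 + 30.966*w^5 + 84.4729*w^4 - 6.8664*w^3 + 19.2544*w^2 - 17.0688*w + 2.8224)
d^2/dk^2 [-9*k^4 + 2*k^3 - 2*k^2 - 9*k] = -108*k^2 + 12*k - 4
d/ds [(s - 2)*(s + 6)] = 2*s + 4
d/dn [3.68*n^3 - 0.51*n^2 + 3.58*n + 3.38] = 11.04*n^2 - 1.02*n + 3.58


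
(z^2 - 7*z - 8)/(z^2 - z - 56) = (z + 1)/(z + 7)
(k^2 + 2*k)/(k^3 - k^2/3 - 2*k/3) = 3*(k + 2)/(3*k^2 - k - 2)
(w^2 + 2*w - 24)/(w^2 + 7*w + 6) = (w - 4)/(w + 1)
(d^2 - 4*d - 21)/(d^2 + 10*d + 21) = (d - 7)/(d + 7)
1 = 1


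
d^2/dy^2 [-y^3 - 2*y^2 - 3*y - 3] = -6*y - 4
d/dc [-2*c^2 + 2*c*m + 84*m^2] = -4*c + 2*m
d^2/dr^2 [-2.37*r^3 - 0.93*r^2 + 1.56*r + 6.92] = -14.22*r - 1.86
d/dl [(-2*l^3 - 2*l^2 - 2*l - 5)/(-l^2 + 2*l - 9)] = 2*(l^4 - 4*l^3 + 24*l^2 + 13*l + 14)/(l^4 - 4*l^3 + 22*l^2 - 36*l + 81)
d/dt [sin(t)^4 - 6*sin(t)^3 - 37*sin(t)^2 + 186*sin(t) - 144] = 2*(2*sin(t)^3 - 9*sin(t)^2 - 37*sin(t) + 93)*cos(t)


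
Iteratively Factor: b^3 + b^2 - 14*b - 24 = (b + 2)*(b^2 - b - 12) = (b + 2)*(b + 3)*(b - 4)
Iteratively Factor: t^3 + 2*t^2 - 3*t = (t - 1)*(t^2 + 3*t) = (t - 1)*(t + 3)*(t)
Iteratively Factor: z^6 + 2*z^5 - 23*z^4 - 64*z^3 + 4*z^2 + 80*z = (z + 4)*(z^5 - 2*z^4 - 15*z^3 - 4*z^2 + 20*z) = (z + 2)*(z + 4)*(z^4 - 4*z^3 - 7*z^2 + 10*z) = z*(z + 2)*(z + 4)*(z^3 - 4*z^2 - 7*z + 10) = z*(z + 2)^2*(z + 4)*(z^2 - 6*z + 5) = z*(z - 5)*(z + 2)^2*(z + 4)*(z - 1)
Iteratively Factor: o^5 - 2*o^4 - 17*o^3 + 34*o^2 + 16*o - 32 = (o + 4)*(o^4 - 6*o^3 + 7*o^2 + 6*o - 8) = (o + 1)*(o + 4)*(o^3 - 7*o^2 + 14*o - 8) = (o - 4)*(o + 1)*(o + 4)*(o^2 - 3*o + 2) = (o - 4)*(o - 2)*(o + 1)*(o + 4)*(o - 1)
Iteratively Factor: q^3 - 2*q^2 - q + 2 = (q - 1)*(q^2 - q - 2) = (q - 2)*(q - 1)*(q + 1)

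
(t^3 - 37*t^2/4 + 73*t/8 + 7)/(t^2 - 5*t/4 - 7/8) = t - 8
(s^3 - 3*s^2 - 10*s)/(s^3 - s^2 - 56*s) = (-s^2 + 3*s + 10)/(-s^2 + s + 56)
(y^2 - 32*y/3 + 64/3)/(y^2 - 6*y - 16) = (y - 8/3)/(y + 2)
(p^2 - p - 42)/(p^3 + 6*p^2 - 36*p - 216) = (p - 7)/(p^2 - 36)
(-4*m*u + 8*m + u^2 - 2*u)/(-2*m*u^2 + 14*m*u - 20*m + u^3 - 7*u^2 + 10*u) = (-4*m + u)/(-2*m*u + 10*m + u^2 - 5*u)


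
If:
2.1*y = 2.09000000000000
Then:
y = 1.00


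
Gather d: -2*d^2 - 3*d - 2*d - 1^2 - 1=-2*d^2 - 5*d - 2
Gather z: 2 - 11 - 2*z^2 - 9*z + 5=-2*z^2 - 9*z - 4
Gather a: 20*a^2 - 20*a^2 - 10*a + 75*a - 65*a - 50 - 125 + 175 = 0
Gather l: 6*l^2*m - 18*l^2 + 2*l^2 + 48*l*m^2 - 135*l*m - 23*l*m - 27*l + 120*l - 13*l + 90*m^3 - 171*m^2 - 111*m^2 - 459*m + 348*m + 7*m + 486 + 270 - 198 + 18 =l^2*(6*m - 16) + l*(48*m^2 - 158*m + 80) + 90*m^3 - 282*m^2 - 104*m + 576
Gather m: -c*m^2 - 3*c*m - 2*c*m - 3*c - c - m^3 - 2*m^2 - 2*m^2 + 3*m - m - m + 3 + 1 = -4*c - m^3 + m^2*(-c - 4) + m*(1 - 5*c) + 4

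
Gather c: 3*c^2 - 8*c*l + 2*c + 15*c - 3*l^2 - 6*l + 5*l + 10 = 3*c^2 + c*(17 - 8*l) - 3*l^2 - l + 10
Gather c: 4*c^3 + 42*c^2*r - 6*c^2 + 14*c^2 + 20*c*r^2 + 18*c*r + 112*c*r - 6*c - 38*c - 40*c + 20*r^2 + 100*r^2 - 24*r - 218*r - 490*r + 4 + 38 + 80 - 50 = 4*c^3 + c^2*(42*r + 8) + c*(20*r^2 + 130*r - 84) + 120*r^2 - 732*r + 72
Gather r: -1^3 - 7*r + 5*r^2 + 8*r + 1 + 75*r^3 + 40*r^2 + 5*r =75*r^3 + 45*r^2 + 6*r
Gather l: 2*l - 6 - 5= 2*l - 11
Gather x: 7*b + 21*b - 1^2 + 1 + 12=28*b + 12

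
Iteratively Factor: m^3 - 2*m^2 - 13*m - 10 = (m + 2)*(m^2 - 4*m - 5) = (m - 5)*(m + 2)*(m + 1)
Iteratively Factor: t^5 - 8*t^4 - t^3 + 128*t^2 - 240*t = (t - 3)*(t^4 - 5*t^3 - 16*t^2 + 80*t) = (t - 4)*(t - 3)*(t^3 - t^2 - 20*t) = (t - 5)*(t - 4)*(t - 3)*(t^2 + 4*t) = (t - 5)*(t - 4)*(t - 3)*(t + 4)*(t)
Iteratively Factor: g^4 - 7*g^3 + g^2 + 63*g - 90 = (g - 2)*(g^3 - 5*g^2 - 9*g + 45) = (g - 2)*(g + 3)*(g^2 - 8*g + 15) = (g - 5)*(g - 2)*(g + 3)*(g - 3)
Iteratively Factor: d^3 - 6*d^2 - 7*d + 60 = (d + 3)*(d^2 - 9*d + 20) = (d - 5)*(d + 3)*(d - 4)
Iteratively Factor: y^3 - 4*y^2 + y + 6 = (y - 2)*(y^2 - 2*y - 3) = (y - 2)*(y + 1)*(y - 3)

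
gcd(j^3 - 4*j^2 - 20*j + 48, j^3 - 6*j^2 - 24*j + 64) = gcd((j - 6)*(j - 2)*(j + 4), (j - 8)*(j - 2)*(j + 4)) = j^2 + 2*j - 8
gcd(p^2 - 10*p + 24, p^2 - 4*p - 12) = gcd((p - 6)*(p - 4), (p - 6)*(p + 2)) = p - 6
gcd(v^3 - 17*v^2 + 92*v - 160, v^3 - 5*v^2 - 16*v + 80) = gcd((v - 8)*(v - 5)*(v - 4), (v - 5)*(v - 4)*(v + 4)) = v^2 - 9*v + 20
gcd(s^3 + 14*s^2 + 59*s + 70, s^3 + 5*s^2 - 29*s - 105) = s + 7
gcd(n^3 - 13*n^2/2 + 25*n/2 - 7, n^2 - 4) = n - 2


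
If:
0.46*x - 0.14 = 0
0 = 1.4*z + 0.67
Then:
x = 0.30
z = -0.48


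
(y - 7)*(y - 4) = y^2 - 11*y + 28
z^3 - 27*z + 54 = (z - 3)^2*(z + 6)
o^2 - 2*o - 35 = (o - 7)*(o + 5)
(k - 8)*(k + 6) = k^2 - 2*k - 48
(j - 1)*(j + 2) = j^2 + j - 2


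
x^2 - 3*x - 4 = (x - 4)*(x + 1)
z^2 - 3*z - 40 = (z - 8)*(z + 5)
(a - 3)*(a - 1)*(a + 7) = a^3 + 3*a^2 - 25*a + 21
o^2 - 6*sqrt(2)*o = o*(o - 6*sqrt(2))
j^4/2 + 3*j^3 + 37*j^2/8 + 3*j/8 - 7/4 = (j/2 + 1)*(j - 1/2)*(j + 1)*(j + 7/2)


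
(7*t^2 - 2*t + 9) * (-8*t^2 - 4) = -56*t^4 + 16*t^3 - 100*t^2 + 8*t - 36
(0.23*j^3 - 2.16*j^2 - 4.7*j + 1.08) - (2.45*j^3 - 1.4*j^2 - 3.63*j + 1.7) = -2.22*j^3 - 0.76*j^2 - 1.07*j - 0.62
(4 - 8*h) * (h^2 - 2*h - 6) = -8*h^3 + 20*h^2 + 40*h - 24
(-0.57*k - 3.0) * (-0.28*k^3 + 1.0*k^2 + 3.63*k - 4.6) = 0.1596*k^4 + 0.27*k^3 - 5.0691*k^2 - 8.268*k + 13.8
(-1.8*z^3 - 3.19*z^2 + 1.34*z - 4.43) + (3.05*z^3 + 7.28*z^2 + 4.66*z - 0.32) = 1.25*z^3 + 4.09*z^2 + 6.0*z - 4.75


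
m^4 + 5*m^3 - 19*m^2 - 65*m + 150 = (m - 3)*(m - 2)*(m + 5)^2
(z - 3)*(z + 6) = z^2 + 3*z - 18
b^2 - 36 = (b - 6)*(b + 6)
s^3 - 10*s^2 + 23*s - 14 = (s - 7)*(s - 2)*(s - 1)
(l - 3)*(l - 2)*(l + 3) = l^3 - 2*l^2 - 9*l + 18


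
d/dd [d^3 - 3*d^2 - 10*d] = 3*d^2 - 6*d - 10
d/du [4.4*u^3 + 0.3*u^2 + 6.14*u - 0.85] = 13.2*u^2 + 0.6*u + 6.14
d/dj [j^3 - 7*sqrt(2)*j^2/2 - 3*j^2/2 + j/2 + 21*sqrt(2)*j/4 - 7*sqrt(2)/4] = 3*j^2 - 7*sqrt(2)*j - 3*j + 1/2 + 21*sqrt(2)/4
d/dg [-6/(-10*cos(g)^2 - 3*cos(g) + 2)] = 6*(20*cos(g) + 3)*sin(g)/(10*cos(g)^2 + 3*cos(g) - 2)^2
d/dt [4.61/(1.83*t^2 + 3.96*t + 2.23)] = (-16.8726*t - 18.2556)/(1.83*t^2 + 3.96*t + 2.23)^2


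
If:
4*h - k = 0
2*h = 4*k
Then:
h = 0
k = 0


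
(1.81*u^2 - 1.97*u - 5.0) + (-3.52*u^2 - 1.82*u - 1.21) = -1.71*u^2 - 3.79*u - 6.21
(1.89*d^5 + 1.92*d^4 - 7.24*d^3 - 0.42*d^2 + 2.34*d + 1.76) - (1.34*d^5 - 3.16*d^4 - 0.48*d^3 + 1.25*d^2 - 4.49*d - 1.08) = 0.55*d^5 + 5.08*d^4 - 6.76*d^3 - 1.67*d^2 + 6.83*d + 2.84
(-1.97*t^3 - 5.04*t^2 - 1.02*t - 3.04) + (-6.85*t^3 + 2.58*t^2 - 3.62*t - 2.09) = -8.82*t^3 - 2.46*t^2 - 4.64*t - 5.13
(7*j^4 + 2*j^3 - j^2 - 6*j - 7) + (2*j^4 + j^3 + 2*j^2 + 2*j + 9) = 9*j^4 + 3*j^3 + j^2 - 4*j + 2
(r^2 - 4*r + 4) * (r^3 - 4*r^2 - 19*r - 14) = r^5 - 8*r^4 + r^3 + 46*r^2 - 20*r - 56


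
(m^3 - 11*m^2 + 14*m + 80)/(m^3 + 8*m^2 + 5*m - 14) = (m^2 - 13*m + 40)/(m^2 + 6*m - 7)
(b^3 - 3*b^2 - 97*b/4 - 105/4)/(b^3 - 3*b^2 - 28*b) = (b^2 + 4*b + 15/4)/(b*(b + 4))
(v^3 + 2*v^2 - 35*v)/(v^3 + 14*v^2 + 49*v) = (v - 5)/(v + 7)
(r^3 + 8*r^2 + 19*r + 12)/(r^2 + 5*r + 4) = r + 3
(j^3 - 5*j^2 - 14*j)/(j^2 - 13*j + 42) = j*(j + 2)/(j - 6)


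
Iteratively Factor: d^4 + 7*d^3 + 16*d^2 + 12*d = (d + 2)*(d^3 + 5*d^2 + 6*d) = (d + 2)^2*(d^2 + 3*d) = d*(d + 2)^2*(d + 3)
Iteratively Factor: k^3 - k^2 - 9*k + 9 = (k + 3)*(k^2 - 4*k + 3) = (k - 1)*(k + 3)*(k - 3)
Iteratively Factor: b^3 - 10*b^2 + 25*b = (b - 5)*(b^2 - 5*b) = (b - 5)^2*(b)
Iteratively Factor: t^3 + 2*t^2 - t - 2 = (t - 1)*(t^2 + 3*t + 2) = (t - 1)*(t + 1)*(t + 2)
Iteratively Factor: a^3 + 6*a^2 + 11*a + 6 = (a + 2)*(a^2 + 4*a + 3) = (a + 2)*(a + 3)*(a + 1)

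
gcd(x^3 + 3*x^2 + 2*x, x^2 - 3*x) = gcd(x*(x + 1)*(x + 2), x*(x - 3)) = x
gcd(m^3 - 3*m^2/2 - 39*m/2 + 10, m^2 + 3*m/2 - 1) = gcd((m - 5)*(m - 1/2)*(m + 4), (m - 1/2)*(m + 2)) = m - 1/2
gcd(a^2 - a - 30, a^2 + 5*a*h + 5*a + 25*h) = a + 5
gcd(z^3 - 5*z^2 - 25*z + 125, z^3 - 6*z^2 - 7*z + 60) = z - 5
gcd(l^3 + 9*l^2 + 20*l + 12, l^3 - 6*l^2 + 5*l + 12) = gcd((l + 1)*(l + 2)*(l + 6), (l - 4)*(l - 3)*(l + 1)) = l + 1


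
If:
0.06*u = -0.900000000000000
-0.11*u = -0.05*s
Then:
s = -33.00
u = -15.00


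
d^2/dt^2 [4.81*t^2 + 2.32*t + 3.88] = 9.62000000000000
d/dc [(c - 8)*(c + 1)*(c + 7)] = 3*c^2 - 57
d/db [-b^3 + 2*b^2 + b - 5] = -3*b^2 + 4*b + 1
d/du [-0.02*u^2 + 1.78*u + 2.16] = 1.78 - 0.04*u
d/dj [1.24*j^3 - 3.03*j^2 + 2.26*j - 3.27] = 3.72*j^2 - 6.06*j + 2.26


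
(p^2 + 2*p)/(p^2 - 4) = p/(p - 2)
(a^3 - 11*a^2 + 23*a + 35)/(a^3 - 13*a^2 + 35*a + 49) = (a - 5)/(a - 7)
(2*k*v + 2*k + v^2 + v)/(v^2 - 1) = (2*k + v)/(v - 1)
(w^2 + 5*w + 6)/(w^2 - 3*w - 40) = (w^2 + 5*w + 6)/(w^2 - 3*w - 40)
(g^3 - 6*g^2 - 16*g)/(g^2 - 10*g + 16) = g*(g + 2)/(g - 2)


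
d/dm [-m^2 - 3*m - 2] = -2*m - 3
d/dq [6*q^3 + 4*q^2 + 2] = 2*q*(9*q + 4)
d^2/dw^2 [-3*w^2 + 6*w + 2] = -6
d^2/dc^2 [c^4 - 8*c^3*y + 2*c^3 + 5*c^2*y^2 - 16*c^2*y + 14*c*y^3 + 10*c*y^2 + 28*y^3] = 12*c^2 - 48*c*y + 12*c + 10*y^2 - 32*y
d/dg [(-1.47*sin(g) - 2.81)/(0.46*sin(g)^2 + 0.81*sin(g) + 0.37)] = (0.6762*sin(g)^2 + 2.5852*sin(g) + 1.7322)*cos(g)/(0.2116*sin(g)^4 + 0.7452*sin(g)^3 + 0.9965*sin(g)^2 + 0.5994*sin(g) + 0.1369)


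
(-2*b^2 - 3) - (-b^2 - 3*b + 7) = -b^2 + 3*b - 10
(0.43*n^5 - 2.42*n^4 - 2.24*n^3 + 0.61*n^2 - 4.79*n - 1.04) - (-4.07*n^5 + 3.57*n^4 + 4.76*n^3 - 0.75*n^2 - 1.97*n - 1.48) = 4.5*n^5 - 5.99*n^4 - 7.0*n^3 + 1.36*n^2 - 2.82*n + 0.44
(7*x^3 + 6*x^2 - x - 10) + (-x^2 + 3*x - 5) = 7*x^3 + 5*x^2 + 2*x - 15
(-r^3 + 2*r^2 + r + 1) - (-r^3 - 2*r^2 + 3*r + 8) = 4*r^2 - 2*r - 7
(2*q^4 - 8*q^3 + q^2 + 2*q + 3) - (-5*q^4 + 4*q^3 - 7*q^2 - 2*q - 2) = 7*q^4 - 12*q^3 + 8*q^2 + 4*q + 5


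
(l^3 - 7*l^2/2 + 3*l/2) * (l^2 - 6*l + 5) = l^5 - 19*l^4/2 + 55*l^3/2 - 53*l^2/2 + 15*l/2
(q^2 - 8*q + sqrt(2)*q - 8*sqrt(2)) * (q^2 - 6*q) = q^4 - 14*q^3 + sqrt(2)*q^3 - 14*sqrt(2)*q^2 + 48*q^2 + 48*sqrt(2)*q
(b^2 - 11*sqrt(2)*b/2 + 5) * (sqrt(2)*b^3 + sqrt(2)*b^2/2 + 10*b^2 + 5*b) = sqrt(2)*b^5 - b^4 + sqrt(2)*b^4/2 - 50*sqrt(2)*b^3 - b^3/2 - 25*sqrt(2)*b^2 + 50*b^2 + 25*b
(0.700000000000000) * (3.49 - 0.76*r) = 2.443 - 0.532*r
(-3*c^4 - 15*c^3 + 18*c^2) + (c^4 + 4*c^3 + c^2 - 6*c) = -2*c^4 - 11*c^3 + 19*c^2 - 6*c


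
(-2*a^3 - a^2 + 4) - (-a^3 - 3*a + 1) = -a^3 - a^2 + 3*a + 3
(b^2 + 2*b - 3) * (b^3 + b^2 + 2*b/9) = b^5 + 3*b^4 - 7*b^3/9 - 23*b^2/9 - 2*b/3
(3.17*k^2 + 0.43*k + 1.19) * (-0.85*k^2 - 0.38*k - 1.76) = -2.6945*k^4 - 1.5701*k^3 - 6.7541*k^2 - 1.209*k - 2.0944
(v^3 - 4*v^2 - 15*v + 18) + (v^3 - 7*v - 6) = 2*v^3 - 4*v^2 - 22*v + 12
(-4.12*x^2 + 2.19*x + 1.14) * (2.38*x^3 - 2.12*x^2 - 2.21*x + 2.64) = -9.8056*x^5 + 13.9466*x^4 + 7.1756*x^3 - 18.1335*x^2 + 3.2622*x + 3.0096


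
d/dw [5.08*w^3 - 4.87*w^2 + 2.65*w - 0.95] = 15.24*w^2 - 9.74*w + 2.65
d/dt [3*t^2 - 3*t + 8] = 6*t - 3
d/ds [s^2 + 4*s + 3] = 2*s + 4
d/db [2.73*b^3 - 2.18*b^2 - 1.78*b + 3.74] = 8.19*b^2 - 4.36*b - 1.78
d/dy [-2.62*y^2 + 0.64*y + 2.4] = 0.64 - 5.24*y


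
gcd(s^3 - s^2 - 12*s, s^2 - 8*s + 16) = s - 4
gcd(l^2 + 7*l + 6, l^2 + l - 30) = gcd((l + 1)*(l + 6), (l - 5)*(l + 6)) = l + 6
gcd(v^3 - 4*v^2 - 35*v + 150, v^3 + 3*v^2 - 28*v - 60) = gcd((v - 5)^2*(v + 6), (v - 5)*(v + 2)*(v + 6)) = v^2 + v - 30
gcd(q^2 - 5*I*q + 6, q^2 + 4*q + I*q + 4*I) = q + I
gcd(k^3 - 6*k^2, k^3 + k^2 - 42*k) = k^2 - 6*k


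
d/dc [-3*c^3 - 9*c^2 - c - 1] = -9*c^2 - 18*c - 1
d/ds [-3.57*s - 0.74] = -3.57000000000000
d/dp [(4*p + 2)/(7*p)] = -2/(7*p^2)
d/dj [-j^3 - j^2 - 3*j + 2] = -3*j^2 - 2*j - 3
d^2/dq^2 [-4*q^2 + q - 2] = -8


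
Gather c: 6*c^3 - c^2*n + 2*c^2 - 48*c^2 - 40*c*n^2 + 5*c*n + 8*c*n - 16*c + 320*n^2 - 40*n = 6*c^3 + c^2*(-n - 46) + c*(-40*n^2 + 13*n - 16) + 320*n^2 - 40*n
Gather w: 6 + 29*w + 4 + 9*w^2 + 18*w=9*w^2 + 47*w + 10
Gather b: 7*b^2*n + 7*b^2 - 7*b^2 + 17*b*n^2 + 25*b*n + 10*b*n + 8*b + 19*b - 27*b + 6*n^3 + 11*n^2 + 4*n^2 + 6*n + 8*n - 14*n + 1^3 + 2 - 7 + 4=7*b^2*n + b*(17*n^2 + 35*n) + 6*n^3 + 15*n^2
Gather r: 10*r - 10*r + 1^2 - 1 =0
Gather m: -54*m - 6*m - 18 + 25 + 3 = 10 - 60*m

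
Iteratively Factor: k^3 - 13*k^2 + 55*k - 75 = (k - 5)*(k^2 - 8*k + 15) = (k - 5)^2*(k - 3)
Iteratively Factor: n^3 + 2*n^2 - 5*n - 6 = (n - 2)*(n^2 + 4*n + 3) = (n - 2)*(n + 1)*(n + 3)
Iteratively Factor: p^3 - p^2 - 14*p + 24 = (p - 2)*(p^2 + p - 12) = (p - 2)*(p + 4)*(p - 3)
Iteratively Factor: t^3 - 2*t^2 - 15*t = (t + 3)*(t^2 - 5*t) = t*(t + 3)*(t - 5)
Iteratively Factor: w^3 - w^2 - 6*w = (w + 2)*(w^2 - 3*w) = w*(w + 2)*(w - 3)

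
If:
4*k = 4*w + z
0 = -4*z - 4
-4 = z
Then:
No Solution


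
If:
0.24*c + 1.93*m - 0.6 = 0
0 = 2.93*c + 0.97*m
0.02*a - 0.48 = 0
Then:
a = 24.00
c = -0.11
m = 0.32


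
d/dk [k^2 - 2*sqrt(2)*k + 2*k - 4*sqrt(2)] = 2*k - 2*sqrt(2) + 2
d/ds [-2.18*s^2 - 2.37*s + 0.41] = -4.36*s - 2.37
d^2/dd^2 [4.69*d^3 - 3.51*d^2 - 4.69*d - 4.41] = 28.14*d - 7.02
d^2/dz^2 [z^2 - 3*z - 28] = 2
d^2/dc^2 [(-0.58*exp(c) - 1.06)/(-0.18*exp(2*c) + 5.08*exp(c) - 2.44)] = (0.018792*exp(4*c) + 0.667727999999999*exp(3*c) - 4.436208*exp(2*c) + 32.681792*exp(c) + 16.592)*exp(c)/(0.005832*exp(6*c) - 0.493776*exp(5*c) + 14.172624*exp(4*c) - 144.483328*exp(3*c) + 192.117792*exp(2*c) - 90.732864*exp(c) + 14.526784)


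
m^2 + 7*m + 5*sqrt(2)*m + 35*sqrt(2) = (m + 7)*(m + 5*sqrt(2))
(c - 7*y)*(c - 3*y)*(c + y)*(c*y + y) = c^4*y - 9*c^3*y^2 + c^3*y + 11*c^2*y^3 - 9*c^2*y^2 + 21*c*y^4 + 11*c*y^3 + 21*y^4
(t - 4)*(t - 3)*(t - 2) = t^3 - 9*t^2 + 26*t - 24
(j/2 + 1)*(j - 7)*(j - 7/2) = j^3/2 - 17*j^2/4 + 7*j/4 + 49/2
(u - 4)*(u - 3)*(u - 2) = u^3 - 9*u^2 + 26*u - 24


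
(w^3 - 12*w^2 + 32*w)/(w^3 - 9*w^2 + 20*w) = (w - 8)/(w - 5)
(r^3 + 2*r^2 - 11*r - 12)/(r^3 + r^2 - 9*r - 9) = (r + 4)/(r + 3)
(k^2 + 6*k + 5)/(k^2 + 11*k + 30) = (k + 1)/(k + 6)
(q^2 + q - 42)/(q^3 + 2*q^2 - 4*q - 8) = (q^2 + q - 42)/(q^3 + 2*q^2 - 4*q - 8)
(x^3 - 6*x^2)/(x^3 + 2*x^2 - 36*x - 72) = x^2/(x^2 + 8*x + 12)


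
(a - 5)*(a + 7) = a^2 + 2*a - 35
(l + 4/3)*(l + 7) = l^2 + 25*l/3 + 28/3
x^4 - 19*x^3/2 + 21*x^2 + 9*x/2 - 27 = (x - 6)*(x - 3)*(x - 3/2)*(x + 1)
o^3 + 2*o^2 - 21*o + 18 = (o - 3)*(o - 1)*(o + 6)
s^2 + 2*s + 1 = (s + 1)^2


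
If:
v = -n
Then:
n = -v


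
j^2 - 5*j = j*(j - 5)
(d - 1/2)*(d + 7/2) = d^2 + 3*d - 7/4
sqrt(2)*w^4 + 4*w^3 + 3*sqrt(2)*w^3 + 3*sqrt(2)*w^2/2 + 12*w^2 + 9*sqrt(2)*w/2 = w*(w + 3)*(w + 3*sqrt(2)/2)*(sqrt(2)*w + 1)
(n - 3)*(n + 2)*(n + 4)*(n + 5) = n^4 + 8*n^3 + 5*n^2 - 74*n - 120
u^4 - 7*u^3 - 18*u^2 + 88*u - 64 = (u - 8)*(u - 2)*(u - 1)*(u + 4)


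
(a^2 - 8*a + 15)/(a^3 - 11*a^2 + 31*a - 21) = (a - 5)/(a^2 - 8*a + 7)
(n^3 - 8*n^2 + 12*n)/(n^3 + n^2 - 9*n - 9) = n*(n^2 - 8*n + 12)/(n^3 + n^2 - 9*n - 9)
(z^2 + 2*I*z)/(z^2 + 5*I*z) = (z + 2*I)/(z + 5*I)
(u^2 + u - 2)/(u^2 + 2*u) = (u - 1)/u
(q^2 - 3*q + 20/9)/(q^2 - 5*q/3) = (q - 4/3)/q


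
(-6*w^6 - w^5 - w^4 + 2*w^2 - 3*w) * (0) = 0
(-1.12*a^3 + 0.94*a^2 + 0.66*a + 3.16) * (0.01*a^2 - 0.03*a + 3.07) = -0.0112*a^5 + 0.043*a^4 - 3.46*a^3 + 2.8976*a^2 + 1.9314*a + 9.7012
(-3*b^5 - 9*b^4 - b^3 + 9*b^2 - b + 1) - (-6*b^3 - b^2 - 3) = -3*b^5 - 9*b^4 + 5*b^3 + 10*b^2 - b + 4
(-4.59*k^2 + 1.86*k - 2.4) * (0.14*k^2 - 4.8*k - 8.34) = -0.6426*k^4 + 22.2924*k^3 + 29.0166*k^2 - 3.9924*k + 20.016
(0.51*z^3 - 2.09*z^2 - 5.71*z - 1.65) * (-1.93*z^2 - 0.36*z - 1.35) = -0.9843*z^5 + 3.8501*z^4 + 11.0842*z^3 + 8.0616*z^2 + 8.3025*z + 2.2275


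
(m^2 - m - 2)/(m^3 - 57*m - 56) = (m - 2)/(m^2 - m - 56)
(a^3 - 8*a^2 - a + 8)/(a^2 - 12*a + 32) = (a^2 - 1)/(a - 4)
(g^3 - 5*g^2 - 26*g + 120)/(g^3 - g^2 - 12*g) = (g^2 - g - 30)/(g*(g + 3))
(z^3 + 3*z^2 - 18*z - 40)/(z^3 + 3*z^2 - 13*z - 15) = (z^2 - 2*z - 8)/(z^2 - 2*z - 3)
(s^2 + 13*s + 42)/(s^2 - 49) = (s + 6)/(s - 7)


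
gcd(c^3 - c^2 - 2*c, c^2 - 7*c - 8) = c + 1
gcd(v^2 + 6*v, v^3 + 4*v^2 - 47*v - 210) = v + 6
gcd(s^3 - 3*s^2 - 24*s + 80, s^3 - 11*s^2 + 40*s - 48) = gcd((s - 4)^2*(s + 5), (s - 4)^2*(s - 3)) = s^2 - 8*s + 16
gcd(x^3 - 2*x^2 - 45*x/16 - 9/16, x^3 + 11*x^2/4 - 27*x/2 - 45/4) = x^2 - 9*x/4 - 9/4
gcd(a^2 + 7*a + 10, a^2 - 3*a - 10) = a + 2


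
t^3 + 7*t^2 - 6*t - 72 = (t - 3)*(t + 4)*(t + 6)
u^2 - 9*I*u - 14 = (u - 7*I)*(u - 2*I)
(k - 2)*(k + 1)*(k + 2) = k^3 + k^2 - 4*k - 4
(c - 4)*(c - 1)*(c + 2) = c^3 - 3*c^2 - 6*c + 8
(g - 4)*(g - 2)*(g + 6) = g^3 - 28*g + 48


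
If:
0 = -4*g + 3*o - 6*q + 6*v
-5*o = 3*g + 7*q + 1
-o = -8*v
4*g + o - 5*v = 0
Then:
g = 3/305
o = -32/305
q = -22/305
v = -4/305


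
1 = 1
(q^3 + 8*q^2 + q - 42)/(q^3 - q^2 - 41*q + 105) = (q^2 + q - 6)/(q^2 - 8*q + 15)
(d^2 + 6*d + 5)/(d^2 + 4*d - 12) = (d^2 + 6*d + 5)/(d^2 + 4*d - 12)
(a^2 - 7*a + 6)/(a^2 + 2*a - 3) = (a - 6)/(a + 3)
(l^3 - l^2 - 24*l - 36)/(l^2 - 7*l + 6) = (l^2 + 5*l + 6)/(l - 1)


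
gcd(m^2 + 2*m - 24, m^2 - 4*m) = m - 4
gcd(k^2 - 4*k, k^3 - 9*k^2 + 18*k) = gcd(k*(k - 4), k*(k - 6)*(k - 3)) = k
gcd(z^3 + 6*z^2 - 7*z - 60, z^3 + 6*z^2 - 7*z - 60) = z^3 + 6*z^2 - 7*z - 60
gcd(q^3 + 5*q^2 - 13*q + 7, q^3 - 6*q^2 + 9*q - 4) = q^2 - 2*q + 1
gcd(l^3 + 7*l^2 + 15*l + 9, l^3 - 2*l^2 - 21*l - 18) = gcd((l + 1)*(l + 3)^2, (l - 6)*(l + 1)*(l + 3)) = l^2 + 4*l + 3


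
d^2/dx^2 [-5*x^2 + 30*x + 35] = -10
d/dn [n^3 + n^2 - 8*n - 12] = 3*n^2 + 2*n - 8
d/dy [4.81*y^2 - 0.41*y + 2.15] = 9.62*y - 0.41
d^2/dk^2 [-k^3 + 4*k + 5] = -6*k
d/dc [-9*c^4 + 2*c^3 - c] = -36*c^3 + 6*c^2 - 1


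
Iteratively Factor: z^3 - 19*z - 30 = (z + 2)*(z^2 - 2*z - 15) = (z + 2)*(z + 3)*(z - 5)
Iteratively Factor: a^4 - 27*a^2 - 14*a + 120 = (a + 3)*(a^3 - 3*a^2 - 18*a + 40) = (a + 3)*(a + 4)*(a^2 - 7*a + 10) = (a - 2)*(a + 3)*(a + 4)*(a - 5)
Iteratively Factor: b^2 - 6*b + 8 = (b - 4)*(b - 2)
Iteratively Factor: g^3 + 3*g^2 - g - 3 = (g + 1)*(g^2 + 2*g - 3) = (g + 1)*(g + 3)*(g - 1)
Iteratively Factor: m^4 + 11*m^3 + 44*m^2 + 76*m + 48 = (m + 4)*(m^3 + 7*m^2 + 16*m + 12) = (m + 2)*(m + 4)*(m^2 + 5*m + 6) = (m + 2)*(m + 3)*(m + 4)*(m + 2)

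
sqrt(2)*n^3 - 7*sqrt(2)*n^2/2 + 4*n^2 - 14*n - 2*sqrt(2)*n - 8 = (n - 4)*(n + 2*sqrt(2))*(sqrt(2)*n + sqrt(2)/2)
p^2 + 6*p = p*(p + 6)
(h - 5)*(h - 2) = h^2 - 7*h + 10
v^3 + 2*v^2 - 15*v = v*(v - 3)*(v + 5)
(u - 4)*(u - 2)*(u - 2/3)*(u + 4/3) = u^4 - 16*u^3/3 + 28*u^2/9 + 32*u/3 - 64/9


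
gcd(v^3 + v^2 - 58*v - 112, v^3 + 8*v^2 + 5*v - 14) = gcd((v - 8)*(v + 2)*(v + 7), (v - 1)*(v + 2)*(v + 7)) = v^2 + 9*v + 14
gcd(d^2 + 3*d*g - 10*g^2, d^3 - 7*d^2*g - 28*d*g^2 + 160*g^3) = d + 5*g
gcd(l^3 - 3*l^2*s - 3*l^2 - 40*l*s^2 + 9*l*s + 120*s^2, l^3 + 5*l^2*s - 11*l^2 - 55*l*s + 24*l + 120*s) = l^2 + 5*l*s - 3*l - 15*s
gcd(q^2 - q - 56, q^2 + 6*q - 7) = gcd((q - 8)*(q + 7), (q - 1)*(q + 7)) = q + 7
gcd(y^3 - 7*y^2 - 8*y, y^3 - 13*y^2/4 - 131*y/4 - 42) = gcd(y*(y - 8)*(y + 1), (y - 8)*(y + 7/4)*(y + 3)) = y - 8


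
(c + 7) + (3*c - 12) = 4*c - 5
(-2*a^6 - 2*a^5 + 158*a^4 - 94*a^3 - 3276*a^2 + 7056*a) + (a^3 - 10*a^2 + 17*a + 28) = -2*a^6 - 2*a^5 + 158*a^4 - 93*a^3 - 3286*a^2 + 7073*a + 28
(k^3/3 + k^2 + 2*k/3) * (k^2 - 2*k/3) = k^5/3 + 7*k^4/9 - 4*k^2/9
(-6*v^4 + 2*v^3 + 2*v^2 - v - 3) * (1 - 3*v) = 18*v^5 - 12*v^4 - 4*v^3 + 5*v^2 + 8*v - 3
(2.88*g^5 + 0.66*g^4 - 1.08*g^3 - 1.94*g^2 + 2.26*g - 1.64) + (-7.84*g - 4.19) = 2.88*g^5 + 0.66*g^4 - 1.08*g^3 - 1.94*g^2 - 5.58*g - 5.83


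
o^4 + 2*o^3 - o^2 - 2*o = o*(o - 1)*(o + 1)*(o + 2)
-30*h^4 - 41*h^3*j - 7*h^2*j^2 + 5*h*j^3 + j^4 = (-3*h + j)*(h + j)*(2*h + j)*(5*h + j)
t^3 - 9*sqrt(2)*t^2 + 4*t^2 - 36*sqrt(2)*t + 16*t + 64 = (t + 4)*(t - 8*sqrt(2))*(t - sqrt(2))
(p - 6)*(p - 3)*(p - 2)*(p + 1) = p^4 - 10*p^3 + 25*p^2 - 36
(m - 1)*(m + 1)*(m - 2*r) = m^3 - 2*m^2*r - m + 2*r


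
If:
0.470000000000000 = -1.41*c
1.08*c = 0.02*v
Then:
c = -0.33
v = -18.00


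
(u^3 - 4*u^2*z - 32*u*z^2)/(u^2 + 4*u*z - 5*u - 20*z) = u*(u - 8*z)/(u - 5)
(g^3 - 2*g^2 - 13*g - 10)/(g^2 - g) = (g^3 - 2*g^2 - 13*g - 10)/(g*(g - 1))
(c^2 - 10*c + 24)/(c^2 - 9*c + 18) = (c - 4)/(c - 3)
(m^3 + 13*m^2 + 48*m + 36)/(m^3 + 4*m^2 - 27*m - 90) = (m^2 + 7*m + 6)/(m^2 - 2*m - 15)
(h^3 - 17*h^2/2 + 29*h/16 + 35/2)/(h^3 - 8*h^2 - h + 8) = (h^2 - h/2 - 35/16)/(h^2 - 1)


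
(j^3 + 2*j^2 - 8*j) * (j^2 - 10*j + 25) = j^5 - 8*j^4 - 3*j^3 + 130*j^2 - 200*j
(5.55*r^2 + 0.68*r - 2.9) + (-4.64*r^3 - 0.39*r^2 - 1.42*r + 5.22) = -4.64*r^3 + 5.16*r^2 - 0.74*r + 2.32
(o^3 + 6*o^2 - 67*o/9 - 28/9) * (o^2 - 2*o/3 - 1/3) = o^5 + 16*o^4/3 - 106*o^3/9 - 4*o^2/27 + 41*o/9 + 28/27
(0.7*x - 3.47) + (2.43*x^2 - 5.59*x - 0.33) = 2.43*x^2 - 4.89*x - 3.8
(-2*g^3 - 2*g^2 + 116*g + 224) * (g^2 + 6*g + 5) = -2*g^5 - 14*g^4 + 94*g^3 + 910*g^2 + 1924*g + 1120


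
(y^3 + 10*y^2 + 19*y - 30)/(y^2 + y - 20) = (y^2 + 5*y - 6)/(y - 4)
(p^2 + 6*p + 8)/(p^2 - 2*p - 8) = (p + 4)/(p - 4)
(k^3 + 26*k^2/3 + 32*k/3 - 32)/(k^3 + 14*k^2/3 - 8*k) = (k + 4)/k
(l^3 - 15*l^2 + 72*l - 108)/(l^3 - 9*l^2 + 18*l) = (l - 6)/l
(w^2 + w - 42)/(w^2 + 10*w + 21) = (w - 6)/(w + 3)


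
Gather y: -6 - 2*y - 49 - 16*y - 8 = -18*y - 63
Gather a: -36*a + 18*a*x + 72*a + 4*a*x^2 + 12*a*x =a*(4*x^2 + 30*x + 36)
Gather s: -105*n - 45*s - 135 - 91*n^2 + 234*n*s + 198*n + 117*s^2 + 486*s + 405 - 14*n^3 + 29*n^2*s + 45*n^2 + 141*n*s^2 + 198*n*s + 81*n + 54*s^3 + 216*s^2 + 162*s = -14*n^3 - 46*n^2 + 174*n + 54*s^3 + s^2*(141*n + 333) + s*(29*n^2 + 432*n + 603) + 270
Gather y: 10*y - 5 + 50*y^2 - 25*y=50*y^2 - 15*y - 5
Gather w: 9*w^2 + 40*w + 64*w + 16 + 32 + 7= 9*w^2 + 104*w + 55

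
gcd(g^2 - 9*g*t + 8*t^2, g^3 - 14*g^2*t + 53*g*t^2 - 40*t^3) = g^2 - 9*g*t + 8*t^2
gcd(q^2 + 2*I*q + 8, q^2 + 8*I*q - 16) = q + 4*I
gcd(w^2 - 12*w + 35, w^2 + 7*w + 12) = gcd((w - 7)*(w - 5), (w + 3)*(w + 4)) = 1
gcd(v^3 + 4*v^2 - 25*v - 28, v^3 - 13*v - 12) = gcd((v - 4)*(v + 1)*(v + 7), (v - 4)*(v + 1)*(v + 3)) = v^2 - 3*v - 4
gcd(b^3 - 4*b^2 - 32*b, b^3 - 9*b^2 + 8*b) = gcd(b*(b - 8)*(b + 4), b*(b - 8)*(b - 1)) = b^2 - 8*b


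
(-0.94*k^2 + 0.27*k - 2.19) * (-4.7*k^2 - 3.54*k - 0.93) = 4.418*k^4 + 2.0586*k^3 + 10.2114*k^2 + 7.5015*k + 2.0367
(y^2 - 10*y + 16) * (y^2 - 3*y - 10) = y^4 - 13*y^3 + 36*y^2 + 52*y - 160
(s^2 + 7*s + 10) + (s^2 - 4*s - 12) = 2*s^2 + 3*s - 2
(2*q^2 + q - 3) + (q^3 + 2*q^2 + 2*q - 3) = q^3 + 4*q^2 + 3*q - 6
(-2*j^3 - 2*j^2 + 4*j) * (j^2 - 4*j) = -2*j^5 + 6*j^4 + 12*j^3 - 16*j^2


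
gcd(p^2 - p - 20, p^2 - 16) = p + 4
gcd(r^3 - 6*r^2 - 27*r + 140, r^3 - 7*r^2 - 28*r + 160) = r^2 + r - 20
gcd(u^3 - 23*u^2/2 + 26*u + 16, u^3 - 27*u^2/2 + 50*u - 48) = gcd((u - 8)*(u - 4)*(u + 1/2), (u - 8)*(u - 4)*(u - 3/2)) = u^2 - 12*u + 32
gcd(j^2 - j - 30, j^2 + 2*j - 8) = 1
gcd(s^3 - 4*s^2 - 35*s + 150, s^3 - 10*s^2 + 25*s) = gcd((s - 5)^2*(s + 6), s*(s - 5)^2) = s^2 - 10*s + 25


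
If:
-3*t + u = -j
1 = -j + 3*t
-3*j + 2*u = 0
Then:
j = 2/3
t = 5/9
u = 1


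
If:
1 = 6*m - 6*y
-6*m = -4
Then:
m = 2/3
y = 1/2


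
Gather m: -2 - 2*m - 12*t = -2*m - 12*t - 2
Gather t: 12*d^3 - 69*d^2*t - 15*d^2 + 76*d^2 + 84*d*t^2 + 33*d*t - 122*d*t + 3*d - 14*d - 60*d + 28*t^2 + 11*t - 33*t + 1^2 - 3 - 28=12*d^3 + 61*d^2 - 71*d + t^2*(84*d + 28) + t*(-69*d^2 - 89*d - 22) - 30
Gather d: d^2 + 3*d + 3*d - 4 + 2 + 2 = d^2 + 6*d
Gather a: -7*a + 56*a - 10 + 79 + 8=49*a + 77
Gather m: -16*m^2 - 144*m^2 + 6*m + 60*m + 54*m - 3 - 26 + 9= -160*m^2 + 120*m - 20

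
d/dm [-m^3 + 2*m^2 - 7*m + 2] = -3*m^2 + 4*m - 7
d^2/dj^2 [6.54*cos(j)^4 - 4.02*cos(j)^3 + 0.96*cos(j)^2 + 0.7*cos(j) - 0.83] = -104.64*cos(j)^4 + 36.18*cos(j)^3 + 74.64*cos(j)^2 - 24.82*cos(j) + 1.92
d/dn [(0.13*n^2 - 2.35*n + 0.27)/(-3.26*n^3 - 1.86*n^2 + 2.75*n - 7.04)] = (0.4238*n^4 - 15.322*n^3 - 1.3729*n^2 - 0.825999999999999*n + 15.8015)/(10.6276*n^6 + 12.1272*n^5 - 14.4704*n^4 + 35.6708*n^3 + 33.7513*n^2 - 38.72*n + 49.5616)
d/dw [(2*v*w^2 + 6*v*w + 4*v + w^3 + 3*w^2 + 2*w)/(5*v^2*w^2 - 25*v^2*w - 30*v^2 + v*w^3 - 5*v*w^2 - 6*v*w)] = (-80*v^2 + 3*v*w^2 - 68*v*w - 36*v - 8*w^2)/(v*(25*v^2*w^2 - 300*v^2*w + 900*v^2 + 10*v*w^3 - 120*v*w^2 + 360*v*w + w^4 - 12*w^3 + 36*w^2))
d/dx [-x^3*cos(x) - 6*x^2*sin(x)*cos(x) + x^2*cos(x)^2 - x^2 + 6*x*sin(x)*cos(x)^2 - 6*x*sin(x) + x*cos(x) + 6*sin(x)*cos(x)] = x^3*sin(x) - x^2*sin(2*x) - 3*x^2*cos(x) - 6*x^2*cos(2*x) - x*sin(x) - 6*x*sin(2*x) - 9*x*cos(x)/2 + x*cos(2*x) + 9*x*cos(3*x)/2 - x - 9*sin(x)/2 + 3*sin(3*x)/2 + cos(x) + 6*cos(2*x)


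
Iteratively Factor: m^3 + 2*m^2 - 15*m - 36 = (m + 3)*(m^2 - m - 12) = (m + 3)^2*(m - 4)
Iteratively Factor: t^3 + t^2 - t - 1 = (t + 1)*(t^2 - 1) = (t + 1)^2*(t - 1)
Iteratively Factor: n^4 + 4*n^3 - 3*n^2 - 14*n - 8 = (n + 1)*(n^3 + 3*n^2 - 6*n - 8) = (n + 1)^2*(n^2 + 2*n - 8) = (n + 1)^2*(n + 4)*(n - 2)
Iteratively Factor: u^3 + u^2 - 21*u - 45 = (u + 3)*(u^2 - 2*u - 15) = (u - 5)*(u + 3)*(u + 3)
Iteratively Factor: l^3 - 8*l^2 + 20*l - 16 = (l - 2)*(l^2 - 6*l + 8) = (l - 4)*(l - 2)*(l - 2)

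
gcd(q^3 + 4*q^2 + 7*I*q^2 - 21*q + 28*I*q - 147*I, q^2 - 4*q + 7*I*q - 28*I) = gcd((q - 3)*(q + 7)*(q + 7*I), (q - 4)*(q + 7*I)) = q + 7*I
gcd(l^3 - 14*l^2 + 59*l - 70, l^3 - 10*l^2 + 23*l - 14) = l^2 - 9*l + 14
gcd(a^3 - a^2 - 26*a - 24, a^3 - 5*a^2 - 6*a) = a^2 - 5*a - 6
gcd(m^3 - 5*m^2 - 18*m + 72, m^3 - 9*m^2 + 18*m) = m^2 - 9*m + 18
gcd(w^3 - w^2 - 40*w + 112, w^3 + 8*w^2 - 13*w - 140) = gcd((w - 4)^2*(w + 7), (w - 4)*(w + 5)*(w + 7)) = w^2 + 3*w - 28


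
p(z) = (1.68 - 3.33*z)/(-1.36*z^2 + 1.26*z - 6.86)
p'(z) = (1.68 - 3.33*z)*(2.72*z - 1.26)/(-1.36*z^2 + 1.26*z - 6.86)^2 - 3.33/(-1.36*z^2 + 1.26*z - 6.86)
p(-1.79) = -0.57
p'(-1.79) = -0.01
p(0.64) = 0.07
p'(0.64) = 0.50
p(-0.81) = -0.50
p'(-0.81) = 0.18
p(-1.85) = -0.57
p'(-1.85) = -0.02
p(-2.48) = -0.54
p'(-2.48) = -0.05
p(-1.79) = -0.57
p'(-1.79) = -0.01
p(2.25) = 0.53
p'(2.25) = 0.07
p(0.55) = 0.02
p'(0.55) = 0.51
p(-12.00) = -0.19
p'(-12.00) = -0.01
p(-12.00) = -0.19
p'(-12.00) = -0.01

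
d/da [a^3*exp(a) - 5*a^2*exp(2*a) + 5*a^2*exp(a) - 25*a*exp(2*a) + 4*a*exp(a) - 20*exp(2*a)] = (a^3 - 10*a^2*exp(a) + 8*a^2 - 60*a*exp(a) + 14*a - 65*exp(a) + 4)*exp(a)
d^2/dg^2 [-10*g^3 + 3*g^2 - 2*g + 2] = 6 - 60*g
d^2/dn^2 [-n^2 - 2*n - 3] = -2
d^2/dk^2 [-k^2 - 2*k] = -2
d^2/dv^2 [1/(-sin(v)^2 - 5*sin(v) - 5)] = (4*sin(v)^4 + 15*sin(v)^3 - sin(v)^2 - 55*sin(v) - 40)/(sin(v)^2 + 5*sin(v) + 5)^3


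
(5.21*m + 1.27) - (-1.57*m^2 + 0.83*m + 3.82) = 1.57*m^2 + 4.38*m - 2.55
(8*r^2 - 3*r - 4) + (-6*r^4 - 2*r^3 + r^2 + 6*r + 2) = -6*r^4 - 2*r^3 + 9*r^2 + 3*r - 2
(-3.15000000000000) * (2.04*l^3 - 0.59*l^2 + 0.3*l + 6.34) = -6.426*l^3 + 1.8585*l^2 - 0.945*l - 19.971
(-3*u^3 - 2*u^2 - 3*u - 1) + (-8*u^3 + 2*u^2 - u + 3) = -11*u^3 - 4*u + 2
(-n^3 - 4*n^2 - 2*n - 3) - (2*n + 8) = -n^3 - 4*n^2 - 4*n - 11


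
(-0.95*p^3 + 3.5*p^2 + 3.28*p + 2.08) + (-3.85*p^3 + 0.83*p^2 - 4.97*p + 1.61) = -4.8*p^3 + 4.33*p^2 - 1.69*p + 3.69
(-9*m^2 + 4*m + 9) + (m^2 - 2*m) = -8*m^2 + 2*m + 9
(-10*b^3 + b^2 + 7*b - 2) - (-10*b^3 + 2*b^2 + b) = -b^2 + 6*b - 2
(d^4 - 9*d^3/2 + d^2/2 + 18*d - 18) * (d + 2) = d^5 - 5*d^4/2 - 17*d^3/2 + 19*d^2 + 18*d - 36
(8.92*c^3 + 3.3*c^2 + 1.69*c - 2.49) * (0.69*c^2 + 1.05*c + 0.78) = 6.1548*c^5 + 11.643*c^4 + 11.5887*c^3 + 2.6304*c^2 - 1.2963*c - 1.9422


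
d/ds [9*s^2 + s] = 18*s + 1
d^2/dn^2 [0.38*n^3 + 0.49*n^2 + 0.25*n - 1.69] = 2.28*n + 0.98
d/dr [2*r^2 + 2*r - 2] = 4*r + 2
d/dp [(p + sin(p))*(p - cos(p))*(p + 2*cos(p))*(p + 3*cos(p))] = -(p + sin(p))*(p - cos(p))*(p + 2*cos(p))*(3*sin(p) - 1) - (p + sin(p))*(p - cos(p))*(p + 3*cos(p))*(2*sin(p) - 1) + (p + sin(p))*(p + 2*cos(p))*(p + 3*cos(p))*(sin(p) + 1) + (p - cos(p))*(p + 2*cos(p))*(p + 3*cos(p))*(cos(p) + 1)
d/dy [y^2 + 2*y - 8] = 2*y + 2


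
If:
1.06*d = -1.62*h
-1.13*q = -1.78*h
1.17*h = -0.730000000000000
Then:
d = 0.95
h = -0.62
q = -0.98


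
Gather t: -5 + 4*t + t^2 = t^2 + 4*t - 5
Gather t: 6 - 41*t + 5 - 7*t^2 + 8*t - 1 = -7*t^2 - 33*t + 10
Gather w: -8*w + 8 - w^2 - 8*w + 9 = -w^2 - 16*w + 17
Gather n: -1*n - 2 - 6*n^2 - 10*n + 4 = -6*n^2 - 11*n + 2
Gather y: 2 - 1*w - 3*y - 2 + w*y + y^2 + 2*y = -w + y^2 + y*(w - 1)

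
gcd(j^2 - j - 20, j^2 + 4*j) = j + 4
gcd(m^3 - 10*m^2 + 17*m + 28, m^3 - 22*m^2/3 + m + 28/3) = m^2 - 6*m - 7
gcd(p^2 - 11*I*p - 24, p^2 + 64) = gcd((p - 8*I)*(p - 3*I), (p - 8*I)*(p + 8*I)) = p - 8*I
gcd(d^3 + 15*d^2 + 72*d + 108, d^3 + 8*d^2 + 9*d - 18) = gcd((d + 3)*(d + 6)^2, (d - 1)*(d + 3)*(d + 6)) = d^2 + 9*d + 18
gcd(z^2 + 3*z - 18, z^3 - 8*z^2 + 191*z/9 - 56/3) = z - 3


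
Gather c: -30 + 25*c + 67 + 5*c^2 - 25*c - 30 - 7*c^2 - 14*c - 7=-2*c^2 - 14*c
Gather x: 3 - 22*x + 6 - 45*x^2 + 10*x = -45*x^2 - 12*x + 9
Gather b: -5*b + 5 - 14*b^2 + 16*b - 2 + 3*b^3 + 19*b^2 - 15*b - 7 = 3*b^3 + 5*b^2 - 4*b - 4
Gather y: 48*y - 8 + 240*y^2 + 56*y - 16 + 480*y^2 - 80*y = 720*y^2 + 24*y - 24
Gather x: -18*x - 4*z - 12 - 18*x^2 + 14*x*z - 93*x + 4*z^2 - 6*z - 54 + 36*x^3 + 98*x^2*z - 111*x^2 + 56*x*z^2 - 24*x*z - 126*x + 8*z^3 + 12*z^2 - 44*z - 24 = 36*x^3 + x^2*(98*z - 129) + x*(56*z^2 - 10*z - 237) + 8*z^3 + 16*z^2 - 54*z - 90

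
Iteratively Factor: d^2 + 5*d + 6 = (d + 2)*(d + 3)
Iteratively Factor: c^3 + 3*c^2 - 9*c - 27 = (c + 3)*(c^2 - 9) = (c - 3)*(c + 3)*(c + 3)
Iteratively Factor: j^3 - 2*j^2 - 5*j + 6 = (j + 2)*(j^2 - 4*j + 3) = (j - 1)*(j + 2)*(j - 3)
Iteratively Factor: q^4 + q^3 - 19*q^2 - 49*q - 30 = (q + 3)*(q^3 - 2*q^2 - 13*q - 10) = (q + 1)*(q + 3)*(q^2 - 3*q - 10) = (q + 1)*(q + 2)*(q + 3)*(q - 5)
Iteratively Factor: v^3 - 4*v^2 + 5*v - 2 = (v - 2)*(v^2 - 2*v + 1) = (v - 2)*(v - 1)*(v - 1)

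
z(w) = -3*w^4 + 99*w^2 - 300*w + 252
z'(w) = -12*w^3 + 198*w - 300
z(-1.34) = 822.09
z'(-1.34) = -536.45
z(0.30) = 170.89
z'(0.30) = -240.92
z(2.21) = 0.96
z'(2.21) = 8.05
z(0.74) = 83.31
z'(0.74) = -158.34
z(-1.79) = 1075.41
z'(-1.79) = -585.60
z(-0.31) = 354.49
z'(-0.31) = -361.02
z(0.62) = 103.61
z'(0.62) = -180.10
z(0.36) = 156.78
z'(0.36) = -229.28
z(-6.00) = 1728.00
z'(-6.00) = 1104.00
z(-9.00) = -8712.00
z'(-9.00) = 6666.00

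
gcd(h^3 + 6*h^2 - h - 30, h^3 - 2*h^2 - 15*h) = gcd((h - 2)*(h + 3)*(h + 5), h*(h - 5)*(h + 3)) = h + 3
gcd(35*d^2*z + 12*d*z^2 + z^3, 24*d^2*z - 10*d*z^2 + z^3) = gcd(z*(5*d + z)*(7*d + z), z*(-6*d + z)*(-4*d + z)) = z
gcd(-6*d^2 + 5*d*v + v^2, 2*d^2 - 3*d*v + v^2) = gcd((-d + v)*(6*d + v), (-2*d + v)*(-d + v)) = -d + v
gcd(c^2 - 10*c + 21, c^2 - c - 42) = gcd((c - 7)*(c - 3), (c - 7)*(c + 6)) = c - 7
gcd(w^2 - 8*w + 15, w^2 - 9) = w - 3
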